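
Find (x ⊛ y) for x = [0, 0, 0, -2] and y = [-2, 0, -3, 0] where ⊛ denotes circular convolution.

(x ⊛ y)[n] = Σ(m=0 to 3) x[m] · y[(n-m) mod 4]

Computing each output sample:
(x ⊛ y)[0] = 0
(x ⊛ y)[1] = 6
(x ⊛ y)[2] = 0
(x ⊛ y)[3] = 4

x ⊛ y = [0, 6, 0, 4]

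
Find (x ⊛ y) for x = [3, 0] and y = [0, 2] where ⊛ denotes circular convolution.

(x ⊛ y)[n] = Σ(m=0 to 1) x[m] · y[(n-m) mod 2]

Computing each output sample:
(x ⊛ y)[0] = 0
(x ⊛ y)[1] = 6

x ⊛ y = [0, 6]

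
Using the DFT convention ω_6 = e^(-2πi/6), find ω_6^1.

ω_6^1 = e^(-2πi·1/6)
= cos(-2π·1/6) + i·sin(-2π·1/6)
= cos(-2π/6) + i·sin(-2π/6)

ω_6^1 = cos(-2π/6) + i·sin(-2π/6) = 0.5000-0.8660i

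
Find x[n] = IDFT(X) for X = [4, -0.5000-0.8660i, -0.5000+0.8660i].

x[n] = (1/3) Σ(k=0 to 2) X[k] · e^(2πikn/3)

Computing each x[n]:
x[0] = 1
x[1] = 2
x[2] = 1

x = [1, 2, 1]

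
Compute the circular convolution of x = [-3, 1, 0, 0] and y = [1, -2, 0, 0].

(x ⊛ y)[n] = Σ(m=0 to 3) x[m] · y[(n-m) mod 4]

Computing each output sample:
(x ⊛ y)[0] = -3
(x ⊛ y)[1] = 7
(x ⊛ y)[2] = -2
(x ⊛ y)[3] = 0

x ⊛ y = [-3, 7, -2, 0]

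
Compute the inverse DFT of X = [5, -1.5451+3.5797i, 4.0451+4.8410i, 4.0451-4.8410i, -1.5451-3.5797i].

x[n] = (1/5) Σ(k=0 to 4) X[k] · e^(2πikn/5)

Computing each x[n]:
x[0] = 2
x[1] = -3
x[2] = 3
x[3] = 1
x[4] = 2

x = [2, -3, 3, 1, 2]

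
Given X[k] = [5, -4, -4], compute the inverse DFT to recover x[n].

x[n] = (1/3) Σ(k=0 to 2) X[k] · e^(2πikn/3)

Computing each x[n]:
x[0] = -1
x[1] = 3
x[2] = 3

x = [-1, 3, 3]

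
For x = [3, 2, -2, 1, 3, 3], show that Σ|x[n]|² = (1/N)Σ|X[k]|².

Time domain:
Σ|x[n]|² = |3|² + |2|² + |-2|² + |1|² + |3|² + |3|² = 36.0000

Frequency domain:
(1/6)Σ|X[k]|² = (1/6)(|10|² + |4.0000+5.1962i|² + |1.0000-3.4641i|² + |-2|² + |1.0000+3.4641i|² + |4.0000-5.1962i|²) = (1/6)·216.0000 = 36.0000

Both sides agree, confirming Parseval's theorem.

Σ|x[n]|² = (1/N)Σ|X[k]|² = 36.0000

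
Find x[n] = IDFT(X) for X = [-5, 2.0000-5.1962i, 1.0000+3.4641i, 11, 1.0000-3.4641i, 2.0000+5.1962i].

x[n] = (1/6) Σ(k=0 to 5) X[k] · e^(2πikn/6)

Computing each x[n]:
x[0] = 2
x[1] = -2
x[2] = 3
x[3] = -3
x[4] = -2
x[5] = -3

x = [2, -2, 3, -3, -2, -3]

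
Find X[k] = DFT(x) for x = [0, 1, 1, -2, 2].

X[k] = Σ(n=0 to 4) x[n] · ω_5^(nk)
where ω_5 = e^(-2πi/5)

Computing each X[k]:
X[0] = 2
X[1] = 1.7361-0.8123i
X[2] = -2.7361+3.4410i
X[3] = -2.7361-3.4410i
X[4] = 1.7361+0.8123i

X = [2, 1.7361-0.8123i, -2.7361+3.4410i, -2.7361-3.4410i, 1.7361+0.8123i]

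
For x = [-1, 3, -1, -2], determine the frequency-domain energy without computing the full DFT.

Parseval: Σ|x[n]|² = (1/N)Σ|X[k]|², so Σ|X[k]|² = N·Σ|x[n]|² = 4·15.0000

Σ|X[k]|² = N·Σ|x[n]|² = 4·15.0000 = 60.0000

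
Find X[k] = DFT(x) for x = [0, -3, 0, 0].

X[k] = Σ(n=0 to 3) x[n] · ω_4^(nk)
where ω_4 = e^(-2πi/4)

Computing each X[k]:
X[0] = -3
X[1] = 3i
X[2] = 3
X[3] = -3i

X = [-3, 3i, 3, -3i]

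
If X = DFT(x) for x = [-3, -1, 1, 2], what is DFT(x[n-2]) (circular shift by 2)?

Time shift by 2: X_shifted[k] = ω_4^(2k) · X[k]
Shifted x = [1, 2, -3, -1]

DFT(x[n-2]) = [-1, 4-3i, -3, 4+3i]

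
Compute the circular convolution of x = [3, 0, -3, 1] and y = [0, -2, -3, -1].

(x ⊛ y)[n] = Σ(m=0 to 3) x[m] · y[(n-m) mod 4]

Computing each output sample:
(x ⊛ y)[0] = 7
(x ⊛ y)[1] = -6
(x ⊛ y)[2] = -10
(x ⊛ y)[3] = 3

x ⊛ y = [7, -6, -10, 3]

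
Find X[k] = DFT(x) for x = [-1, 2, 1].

X[k] = Σ(n=0 to 2) x[n] · ω_3^(nk)
where ω_3 = e^(-2πi/3)

Computing each X[k]:
X[0] = 2
X[1] = -2.5000-0.8660i
X[2] = -2.5000+0.8660i

X = [2, -2.5000-0.8660i, -2.5000+0.8660i]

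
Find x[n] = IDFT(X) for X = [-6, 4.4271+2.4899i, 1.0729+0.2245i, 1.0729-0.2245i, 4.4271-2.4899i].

x[n] = (1/5) Σ(k=0 to 4) X[k] · e^(2πikn/5)

Computing each x[n]:
x[0] = 1
x[1] = -2
x[2] = -3
x[3] = -2
x[4] = 0

x = [1, -2, -3, -2, 0]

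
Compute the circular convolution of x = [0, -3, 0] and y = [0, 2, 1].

(x ⊛ y)[n] = Σ(m=0 to 2) x[m] · y[(n-m) mod 3]

Computing each output sample:
(x ⊛ y)[0] = -3
(x ⊛ y)[1] = 0
(x ⊛ y)[2] = -6

x ⊛ y = [-3, 0, -6]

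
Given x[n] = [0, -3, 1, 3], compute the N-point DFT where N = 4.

X[k] = Σ(n=0 to 3) x[n] · ω_4^(nk)
where ω_4 = e^(-2πi/4)

Computing each X[k]:
X[0] = 1
X[1] = -1+6i
X[2] = 1
X[3] = -1-6i

X = [1, -1+6i, 1, -1-6i]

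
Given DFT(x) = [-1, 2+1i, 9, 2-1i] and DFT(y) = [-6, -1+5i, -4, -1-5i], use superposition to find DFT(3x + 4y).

By linearity: DFT(3x + 4y) = 3·DFT(x) + 4·DFT(y)
= 3·[-1, 2+1i, 9, 2-1i] + 4·[-6, -1+5i, -4, -1-5i]

Computing element-wise:
Z[0] = 3·(-1) + 4·(-6) = -27
Z[1] = 3·(2+1i) + 4·(-1+5i) = 2+23i
Z[2] = 3·(9) + 4·(-4) = 11
Z[3] = 3·(2-1i) + 4·(-1-5i) = 2-23i

DFT(3x + 4y) = 3·X + 4·Y = [-27, 2+23i, 11, 2-23i]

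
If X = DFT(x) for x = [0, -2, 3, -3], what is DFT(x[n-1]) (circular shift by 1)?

Time shift by 1: X_shifted[k] = ω_4^(1k) · X[k]
Shifted x = [-3, 0, -2, 3]

DFT(x[n-1]) = [-2, -1+3i, -8, -1-3i]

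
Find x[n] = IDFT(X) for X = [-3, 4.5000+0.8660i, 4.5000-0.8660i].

x[n] = (1/3) Σ(k=0 to 2) X[k] · e^(2πikn/3)

Computing each x[n]:
x[0] = 2
x[1] = -3
x[2] = -2

x = [2, -3, -2]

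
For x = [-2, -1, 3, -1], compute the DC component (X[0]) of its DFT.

X[0] = Σ(n=0 to 3) x[n] · ω_4^0 = Σ x[n]
= (-2) + (-1) + (3) + (-1)

X[0] = -1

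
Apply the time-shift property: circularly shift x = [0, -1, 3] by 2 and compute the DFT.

Time shift by 2: X_shifted[k] = ω_3^(2k) · X[k]
Shifted x = [-1, 3, 0]

DFT(x[n-2]) = [2, -2.5000-2.5981i, -2.5000+2.5981i]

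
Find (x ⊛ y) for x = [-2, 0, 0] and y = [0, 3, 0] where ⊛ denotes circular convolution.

(x ⊛ y)[n] = Σ(m=0 to 2) x[m] · y[(n-m) mod 3]

Computing each output sample:
(x ⊛ y)[0] = 0
(x ⊛ y)[1] = -6
(x ⊛ y)[2] = 0

x ⊛ y = [0, -6, 0]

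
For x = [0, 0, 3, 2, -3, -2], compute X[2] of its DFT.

X[2] = Σ(n=0 to 5) x[n] · ω_6^(2n) where ω_6 = e^(-2πi/6)
= (0)·ω_6^0 + (0)·ω_6^2 + (3)·ω_6^4 + (2)·ω_6^6 + (-3)·ω_6^8 + (-2)·ω_6^10

X[2] = 3.0000+3.4641i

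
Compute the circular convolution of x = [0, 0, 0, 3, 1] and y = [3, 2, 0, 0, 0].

(x ⊛ y)[n] = Σ(m=0 to 4) x[m] · y[(n-m) mod 5]

Computing each output sample:
(x ⊛ y)[0] = 2
(x ⊛ y)[1] = 0
(x ⊛ y)[2] = 0
(x ⊛ y)[3] = 9
(x ⊛ y)[4] = 9

x ⊛ y = [2, 0, 0, 9, 9]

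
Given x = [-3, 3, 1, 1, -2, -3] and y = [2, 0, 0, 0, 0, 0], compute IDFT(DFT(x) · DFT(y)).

(x ⊛ y)[n] = Σ(m=0 to 5) x[m] · y[(n-m) mod 6]

Computing each output sample:
(x ⊛ y)[0] = -6
(x ⊛ y)[1] = 6
(x ⊛ y)[2] = 2
(x ⊛ y)[3] = 2
(x ⊛ y)[4] = -4
(x ⊛ y)[5] = -6

x ⊛ y = [-6, 6, 2, 2, -4, -6]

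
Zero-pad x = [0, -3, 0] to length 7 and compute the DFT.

Original 3-point DFT: [-3, 1.5000+2.5981i, 1.5000-2.5981i]
Zero-padded 7-point DFT provides frequency interpolation.

DFT_7([x, 0, ...]) = [-3, -1.8705+2.3455i, 0.6676+2.9248i, 2.7029+1.3017i, 2.7029-1.3017i, 0.6676-2.9248i, -1.8705-2.3455i]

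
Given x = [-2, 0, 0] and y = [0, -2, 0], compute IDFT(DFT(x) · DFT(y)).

(x ⊛ y)[n] = Σ(m=0 to 2) x[m] · y[(n-m) mod 3]

Computing each output sample:
(x ⊛ y)[0] = 0
(x ⊛ y)[1] = 4
(x ⊛ y)[2] = 0

x ⊛ y = [0, 4, 0]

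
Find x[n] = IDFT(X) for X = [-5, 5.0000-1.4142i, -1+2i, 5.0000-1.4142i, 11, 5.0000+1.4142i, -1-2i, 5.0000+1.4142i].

x[n] = (1/8) Σ(k=0 to 7) X[k] · e^(2πikn/8)

Computing each x[n]:
x[0] = 3
x[1] = -2
x[2] = 1
x[3] = -1
x[4] = -2
x[5] = -3
x[6] = 1
x[7] = -2

x = [3, -2, 1, -1, -2, -3, 1, -2]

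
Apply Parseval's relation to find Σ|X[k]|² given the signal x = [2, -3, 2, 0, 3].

Parseval: Σ|x[n]|² = (1/N)Σ|X[k]|², so Σ|X[k]|² = N·Σ|x[n]|² = 5·26.0000

Σ|X[k]|² = N·Σ|x[n]|² = 5·26.0000 = 130.0000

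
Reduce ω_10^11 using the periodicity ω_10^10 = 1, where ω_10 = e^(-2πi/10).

Since ω_10^10 = 1, powers reduce modulo 10.
11 mod 10 = 1
So ω_10^11 = ω_10^1 = e^(-2πi·1/10)

ω_10^11 = ω_10^1 = 0.8090-0.5878i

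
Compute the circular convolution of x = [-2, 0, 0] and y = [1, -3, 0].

(x ⊛ y)[n] = Σ(m=0 to 2) x[m] · y[(n-m) mod 3]

Computing each output sample:
(x ⊛ y)[0] = -2
(x ⊛ y)[1] = 6
(x ⊛ y)[2] = 0

x ⊛ y = [-2, 6, 0]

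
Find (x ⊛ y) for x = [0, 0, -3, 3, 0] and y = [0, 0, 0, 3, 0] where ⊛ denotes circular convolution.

(x ⊛ y)[n] = Σ(m=0 to 4) x[m] · y[(n-m) mod 5]

Computing each output sample:
(x ⊛ y)[0] = -9
(x ⊛ y)[1] = 9
(x ⊛ y)[2] = 0
(x ⊛ y)[3] = 0
(x ⊛ y)[4] = 0

x ⊛ y = [-9, 9, 0, 0, 0]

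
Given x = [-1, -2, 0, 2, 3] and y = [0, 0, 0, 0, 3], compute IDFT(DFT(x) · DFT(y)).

(x ⊛ y)[n] = Σ(m=0 to 4) x[m] · y[(n-m) mod 5]

Computing each output sample:
(x ⊛ y)[0] = -6
(x ⊛ y)[1] = 0
(x ⊛ y)[2] = 6
(x ⊛ y)[3] = 9
(x ⊛ y)[4] = -3

x ⊛ y = [-6, 0, 6, 9, -3]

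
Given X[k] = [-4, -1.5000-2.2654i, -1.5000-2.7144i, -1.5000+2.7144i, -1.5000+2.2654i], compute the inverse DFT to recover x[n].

x[n] = (1/5) Σ(k=0 to 4) X[k] · e^(2πikn/5)

Computing each x[n]:
x[0] = -2
x[1] = 1
x[2] = -1
x[3] = 0
x[4] = -2

x = [-2, 1, -1, 0, -2]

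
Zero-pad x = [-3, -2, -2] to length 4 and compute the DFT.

Original 3-point DFT: [-7, -1, -1]
Zero-padded 4-point DFT provides frequency interpolation.

DFT_4([x, 0, ...]) = [-7, -1+2i, -3, -1-2i]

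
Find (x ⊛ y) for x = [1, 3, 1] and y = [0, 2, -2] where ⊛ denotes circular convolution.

(x ⊛ y)[n] = Σ(m=0 to 2) x[m] · y[(n-m) mod 3]

Computing each output sample:
(x ⊛ y)[0] = -4
(x ⊛ y)[1] = 0
(x ⊛ y)[2] = 4

x ⊛ y = [-4, 0, 4]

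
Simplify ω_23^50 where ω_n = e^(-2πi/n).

Since ω_23^23 = 1, powers reduce modulo 23.
50 mod 23 = 4
So ω_23^50 = ω_23^4 = e^(-2πi·4/23)

ω_23^50 = ω_23^4 = 0.4601-0.8879i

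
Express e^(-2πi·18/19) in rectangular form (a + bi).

ω_19^18 = e^(-2πi·18/19)
= cos(-2π·18/19) + i·sin(-2π·18/19)
= cos(-36π/19) + i·sin(-36π/19)

ω_19^18 = cos(-36π/19) + i·sin(-36π/19) = 0.9458+0.3247i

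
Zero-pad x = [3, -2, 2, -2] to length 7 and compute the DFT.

Original 4-point DFT: [1, 1, 9, 1]
Zero-padded 7-point DFT provides frequency interpolation.

DFT_7([x, 0, ...]) = [1, 3.1099+0.4816i, 0.3961+1.2540i, 6.4940+4.3813i, 6.4940-4.3813i, 0.3961-1.2540i, 3.1099-0.4816i]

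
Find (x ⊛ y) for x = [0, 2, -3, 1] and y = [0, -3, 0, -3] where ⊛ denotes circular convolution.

(x ⊛ y)[n] = Σ(m=0 to 3) x[m] · y[(n-m) mod 4]

Computing each output sample:
(x ⊛ y)[0] = -9
(x ⊛ y)[1] = 9
(x ⊛ y)[2] = -9
(x ⊛ y)[3] = 9

x ⊛ y = [-9, 9, -9, 9]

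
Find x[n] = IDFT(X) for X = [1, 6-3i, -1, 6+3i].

x[n] = (1/4) Σ(k=0 to 3) X[k] · e^(2πikn/4)

Computing each x[n]:
x[0] = 3
x[1] = 2
x[2] = -3
x[3] = -1

x = [3, 2, -3, -1]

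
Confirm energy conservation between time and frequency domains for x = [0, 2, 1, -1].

Time domain:
Σ|x[n]|² = |0|² + |2|² + |1|² + |-1|² = 6.0000

Frequency domain:
(1/4)Σ|X[k]|² = (1/4)(|2|² + |-1-3i|² + |0|² + |-1+3i|²) = (1/4)·24.0000 = 6.0000

Both sides agree, confirming Parseval's theorem.

Σ|x[n]|² = (1/N)Σ|X[k]|² = 6.0000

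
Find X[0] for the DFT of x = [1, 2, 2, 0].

X[0] = Σ(n=0 to 3) x[n] · ω_4^0 = Σ x[n]
= (1) + (2) + (2) + (0)

X[0] = 5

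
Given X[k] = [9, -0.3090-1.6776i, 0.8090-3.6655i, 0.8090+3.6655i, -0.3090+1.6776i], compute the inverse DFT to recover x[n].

x[n] = (1/5) Σ(k=0 to 4) X[k] · e^(2πikn/5)

Computing each x[n]:
x[0] = 2
x[1] = 3
x[2] = 1
x[3] = 3
x[4] = 0

x = [2, 3, 1, 3, 0]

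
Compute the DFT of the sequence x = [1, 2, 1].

X[k] = Σ(n=0 to 2) x[n] · ω_3^(nk)
where ω_3 = e^(-2πi/3)

Computing each X[k]:
X[0] = 4
X[1] = -0.5000-0.8660i
X[2] = -0.5000+0.8660i

X = [4, -0.5000-0.8660i, -0.5000+0.8660i]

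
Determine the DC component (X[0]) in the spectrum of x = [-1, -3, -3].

X[0] = Σ(n=0 to 2) x[n] · ω_3^0 = Σ x[n]
= (-1) + (-3) + (-3)

X[0] = -7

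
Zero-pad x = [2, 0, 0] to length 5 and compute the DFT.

Original 3-point DFT: [2, 2, 2]
Zero-padded 5-point DFT provides frequency interpolation.

DFT_5([x, 0, ...]) = [2, 2, 2, 2, 2]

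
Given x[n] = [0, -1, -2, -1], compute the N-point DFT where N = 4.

X[k] = Σ(n=0 to 3) x[n] · ω_4^(nk)
where ω_4 = e^(-2πi/4)

Computing each X[k]:
X[0] = -4
X[1] = 2
X[2] = 0
X[3] = 2

X = [-4, 2, 0, 2]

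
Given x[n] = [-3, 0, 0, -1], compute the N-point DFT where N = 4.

X[k] = Σ(n=0 to 3) x[n] · ω_4^(nk)
where ω_4 = e^(-2πi/4)

Computing each X[k]:
X[0] = -4
X[1] = -3-1i
X[2] = -2
X[3] = -3+1i

X = [-4, -3-1i, -2, -3+1i]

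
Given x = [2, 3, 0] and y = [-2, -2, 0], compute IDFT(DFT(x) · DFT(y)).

(x ⊛ y)[n] = Σ(m=0 to 2) x[m] · y[(n-m) mod 3]

Computing each output sample:
(x ⊛ y)[0] = -4
(x ⊛ y)[1] = -10
(x ⊛ y)[2] = -6

x ⊛ y = [-4, -10, -6]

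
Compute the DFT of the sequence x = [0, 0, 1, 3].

X[k] = Σ(n=0 to 3) x[n] · ω_4^(nk)
where ω_4 = e^(-2πi/4)

Computing each X[k]:
X[0] = 4
X[1] = -1+3i
X[2] = -2
X[3] = -1-3i

X = [4, -1+3i, -2, -1-3i]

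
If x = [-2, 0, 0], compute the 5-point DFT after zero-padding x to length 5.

Original 3-point DFT: [-2, -2, -2]
Zero-padded 5-point DFT provides frequency interpolation.

DFT_5([x, 0, ...]) = [-2, -2, -2, -2, -2]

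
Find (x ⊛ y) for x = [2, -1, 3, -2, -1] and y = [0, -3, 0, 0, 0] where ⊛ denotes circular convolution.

(x ⊛ y)[n] = Σ(m=0 to 4) x[m] · y[(n-m) mod 5]

Computing each output sample:
(x ⊛ y)[0] = 3
(x ⊛ y)[1] = -6
(x ⊛ y)[2] = 3
(x ⊛ y)[3] = -9
(x ⊛ y)[4] = 6

x ⊛ y = [3, -6, 3, -9, 6]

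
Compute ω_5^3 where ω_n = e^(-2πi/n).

ω_5^3 = e^(-2πi·3/5)
= cos(-2π·3/5) + i·sin(-2π·3/5)
= cos(-6π/5) + i·sin(-6π/5)

ω_5^3 = cos(-6π/5) + i·sin(-6π/5) = -0.8090+0.5878i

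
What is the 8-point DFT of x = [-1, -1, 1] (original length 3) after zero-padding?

Original 3-point DFT: [-1, -1.0000+1.7321i, -1.0000-1.7321i]
Zero-padded 8-point DFT provides frequency interpolation.

DFT_8([x, 0, ...]) = [-1, -1.7071-0.2929i, -2+1i, -0.2929+1.7071i, 1, -0.2929-1.7071i, -2-1i, -1.7071+0.2929i]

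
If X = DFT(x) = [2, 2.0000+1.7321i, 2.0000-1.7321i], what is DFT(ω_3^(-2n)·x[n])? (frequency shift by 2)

Modulation property: DFT(ω_3^(-2n)·x[n]) = X[(k-2) mod 3], so circularly shift X by 2 positions.

X[k-2] = [2.0000+1.7321i, 2.0000-1.7321i, 2]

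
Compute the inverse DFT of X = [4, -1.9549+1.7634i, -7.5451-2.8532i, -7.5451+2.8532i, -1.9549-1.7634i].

x[n] = (1/5) Σ(k=0 to 4) X[k] · e^(2πikn/5)

Computing each x[n]:
x[0] = -3
x[1] = 3
x[2] = -1
x[3] = 2
x[4] = 3

x = [-3, 3, -1, 2, 3]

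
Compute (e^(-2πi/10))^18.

Since ω_10^10 = 1, powers reduce modulo 10.
18 mod 10 = 8
So ω_10^18 = ω_10^8 = e^(-2πi·8/10)

ω_10^18 = ω_10^8 = 0.3090+0.9511i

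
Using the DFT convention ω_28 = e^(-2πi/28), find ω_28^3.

ω_28^3 = e^(-2πi·3/28)
= cos(-2π·3/28) + i·sin(-2π·3/28)
= cos(-6π/28) + i·sin(-6π/28)

ω_28^3 = cos(-6π/28) + i·sin(-6π/28) = 0.7818-0.6235i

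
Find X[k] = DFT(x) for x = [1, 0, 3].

X[k] = Σ(n=0 to 2) x[n] · ω_3^(nk)
where ω_3 = e^(-2πi/3)

Computing each X[k]:
X[0] = 4
X[1] = -0.5000+2.5981i
X[2] = -0.5000-2.5981i

X = [4, -0.5000+2.5981i, -0.5000-2.5981i]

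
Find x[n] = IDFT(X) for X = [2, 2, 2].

x[n] = (1/3) Σ(k=0 to 2) X[k] · e^(2πikn/3)

Computing each x[n]:
x[0] = 2
x[1] = 0
x[2] = 0

x = [2, 0, 0]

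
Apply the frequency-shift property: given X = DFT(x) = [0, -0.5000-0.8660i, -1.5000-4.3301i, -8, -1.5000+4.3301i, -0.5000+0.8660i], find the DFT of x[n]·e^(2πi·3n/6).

Modulation property: DFT(ω_6^(-3n)·x[n]) = X[(k-3) mod 6], so circularly shift X by 3 positions.

X[k-3] = [-8, -1.5000+4.3301i, -0.5000+0.8660i, 0, -0.5000-0.8660i, -1.5000-4.3301i]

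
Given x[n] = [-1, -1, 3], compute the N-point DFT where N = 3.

X[k] = Σ(n=0 to 2) x[n] · ω_3^(nk)
where ω_3 = e^(-2πi/3)

Computing each X[k]:
X[0] = 1
X[1] = -2.0000+3.4641i
X[2] = -2.0000-3.4641i

X = [1, -2.0000+3.4641i, -2.0000-3.4641i]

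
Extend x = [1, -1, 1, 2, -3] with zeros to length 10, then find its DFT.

Original 5-point DFT: [0, -2.6631-1.3143i, 5.1631-2.1266i, 5.1631+2.1266i, -2.6631+1.3143i]
Zero-padded 10-point DFT provides frequency interpolation.

DFT_10([x, 0, ...]) = [0, 2.3090-0.5020i, -2.6631-1.3143i, 1.1910+5.5676i, 5.1631-2.1266i, -2, 5.1631+2.1266i, 1.1910-5.5676i, -2.6631+1.3143i, 2.3090+0.5020i]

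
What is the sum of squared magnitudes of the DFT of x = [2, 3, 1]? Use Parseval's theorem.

Parseval: Σ|x[n]|² = (1/N)Σ|X[k]|², so Σ|X[k]|² = N·Σ|x[n]|² = 3·14.0000

Σ|X[k]|² = N·Σ|x[n]|² = 3·14.0000 = 42.0000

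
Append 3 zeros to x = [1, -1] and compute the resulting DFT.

Original 2-point DFT: [0, 2]
Zero-padded 5-point DFT provides frequency interpolation.

DFT_5([x, 0, ...]) = [0, 0.6910+0.9511i, 1.8090+0.5878i, 1.8090-0.5878i, 0.6910-0.9511i]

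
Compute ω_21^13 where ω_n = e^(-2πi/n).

ω_21^13 = e^(-2πi·13/21)
= cos(-2π·13/21) + i·sin(-2π·13/21)
= cos(-26π/21) + i·sin(-26π/21)

ω_21^13 = cos(-26π/21) + i·sin(-26π/21) = -0.7331+0.6802i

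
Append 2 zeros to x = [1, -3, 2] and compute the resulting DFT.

Original 3-point DFT: [0, 1.5000+4.3301i, 1.5000-4.3301i]
Zero-padded 5-point DFT provides frequency interpolation.

DFT_5([x, 0, ...]) = [0, -1.5451+1.6776i, 4.0451+3.6655i, 4.0451-3.6655i, -1.5451-1.6776i]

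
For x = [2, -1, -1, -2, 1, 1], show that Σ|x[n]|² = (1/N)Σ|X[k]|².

Time domain:
Σ|x[n]|² = |2|² + |-1|² + |-1|² + |-2|² + |1|² + |1|² = 12.0000

Frequency domain:
(1/6)Σ|X[k]|² = (1/6)(|0|² + |4.0000+3.4641i|² + |0|² + |4|² + |0|² + |4.0000-3.4641i|²) = (1/6)·72.0000 = 12.0000

Both sides agree, confirming Parseval's theorem.

Σ|x[n]|² = (1/N)Σ|X[k]|² = 12.0000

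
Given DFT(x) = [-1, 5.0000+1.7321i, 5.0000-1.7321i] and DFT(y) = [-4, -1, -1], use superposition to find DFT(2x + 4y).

By linearity: DFT(2x + 4y) = 2·DFT(x) + 4·DFT(y)
= 2·[-1, 5.0000+1.7321i, 5.0000-1.7321i] + 4·[-4, -1, -1]

Computing element-wise:
Z[0] = 2·(-1) + 4·(-4) = -18
Z[1] = 2·(5.0000+1.7321i) + 4·(-1) = 6.0000+3.4642i
Z[2] = 2·(5.0000-1.7321i) + 4·(-1) = 6.0000-3.4642i

DFT(2x + 4y) = 2·X + 4·Y = [-18, 6.0000+3.4642i, 6.0000-3.4642i]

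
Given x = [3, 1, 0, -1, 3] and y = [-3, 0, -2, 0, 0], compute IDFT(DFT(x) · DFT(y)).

(x ⊛ y)[n] = Σ(m=0 to 4) x[m] · y[(n-m) mod 5]

Computing each output sample:
(x ⊛ y)[0] = -7
(x ⊛ y)[1] = -9
(x ⊛ y)[2] = -6
(x ⊛ y)[3] = 1
(x ⊛ y)[4] = -9

x ⊛ y = [-7, -9, -6, 1, -9]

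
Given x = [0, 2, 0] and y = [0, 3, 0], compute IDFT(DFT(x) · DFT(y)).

(x ⊛ y)[n] = Σ(m=0 to 2) x[m] · y[(n-m) mod 3]

Computing each output sample:
(x ⊛ y)[0] = 0
(x ⊛ y)[1] = 0
(x ⊛ y)[2] = 6

x ⊛ y = [0, 0, 6]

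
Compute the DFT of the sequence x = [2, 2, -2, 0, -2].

X[k] = Σ(n=0 to 4) x[n] · ω_5^(nk)
where ω_5 = e^(-2πi/5)

Computing each X[k]:
X[0] = 0
X[1] = 3.6180-2.6287i
X[2] = 1.3820-4.2533i
X[3] = 1.3820+4.2533i
X[4] = 3.6180+2.6287i

X = [0, 3.6180-2.6287i, 1.3820-4.2533i, 1.3820+4.2533i, 3.6180+2.6287i]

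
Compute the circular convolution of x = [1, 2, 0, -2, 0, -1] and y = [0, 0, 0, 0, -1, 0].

(x ⊛ y)[n] = Σ(m=0 to 5) x[m] · y[(n-m) mod 6]

Computing each output sample:
(x ⊛ y)[0] = 0
(x ⊛ y)[1] = 2
(x ⊛ y)[2] = 0
(x ⊛ y)[3] = 1
(x ⊛ y)[4] = -1
(x ⊛ y)[5] = -2

x ⊛ y = [0, 2, 0, 1, -1, -2]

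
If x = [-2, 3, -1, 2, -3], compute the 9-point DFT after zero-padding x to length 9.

Original 5-point DFT: [-1, -2.8090-3.9430i, -1.6910-6.3799i, -1.6910+6.3799i, -2.8090+3.9430i]
Zero-padded 9-point DFT provides frequency interpolation.

DFT_9([x, 0, ...]) = [-1, 1.9436-1.6495i, -3.8375-2.8087i, 0.5000-0.8660i, -7.1061-6.3553i, -7.1061+6.3553i, 0.5000+0.8660i, -3.8375+2.8087i, 1.9436+1.6495i]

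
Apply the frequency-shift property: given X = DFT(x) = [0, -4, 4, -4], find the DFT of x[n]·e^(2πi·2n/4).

Modulation property: DFT(ω_4^(-2n)·x[n]) = X[(k-2) mod 4], so circularly shift X by 2 positions.

X[k-2] = [4, -4, 0, -4]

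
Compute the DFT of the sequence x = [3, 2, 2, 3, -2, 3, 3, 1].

X[k] = Σ(n=0 to 7) x[n] · ω_8^(nk)
where ω_8 = e^(-2πi/8)

Computing each X[k]:
X[0] = 15
X[1] = 2.8787+0.2929i
X[2] = -4-1i
X[3] = 7.1213-1.7071i
X[4] = -3
X[5] = 7.1213+1.7071i
X[6] = -4+1i
X[7] = 2.8787-0.2929i

X = [15, 2.8787+0.2929i, -4-1i, 7.1213-1.7071i, -3, 7.1213+1.7071i, -4+1i, 2.8787-0.2929i]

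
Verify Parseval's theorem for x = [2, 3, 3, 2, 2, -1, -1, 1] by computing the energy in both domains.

Time domain:
Σ|x[n]|² = |2|² + |3|² + |3|² + |2|² + |2|² + |-1|² + |-1|² + |1|² = 33.0000

Frequency domain:
(1/8)Σ|X[k]|² = (1/8)(|11|² + |2.1213-7.5355i|² + |2+1i|² + |-2.1213+0.4645i|² + |1|² + |-2.1213-0.4645i|² + |2-1i|² + |2.1213+7.5355i|²) = (1/8)·264.0000 = 33.0000

Both sides agree, confirming Parseval's theorem.

Σ|x[n]|² = (1/N)Σ|X[k]|² = 33.0000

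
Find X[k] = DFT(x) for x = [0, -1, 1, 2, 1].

X[k] = Σ(n=0 to 4) x[n] · ω_5^(nk)
where ω_5 = e^(-2πi/5)

Computing each X[k]:
X[0] = 3
X[1] = -2.4271+2.4899i
X[2] = 0.9271+0.2245i
X[3] = 0.9271-0.2245i
X[4] = -2.4271-2.4899i

X = [3, -2.4271+2.4899i, 0.9271+0.2245i, 0.9271-0.2245i, -2.4271-2.4899i]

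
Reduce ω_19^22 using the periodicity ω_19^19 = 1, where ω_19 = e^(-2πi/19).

Since ω_19^19 = 1, powers reduce modulo 19.
22 mod 19 = 3
So ω_19^22 = ω_19^3 = e^(-2πi·3/19)

ω_19^22 = ω_19^3 = 0.5469-0.8372i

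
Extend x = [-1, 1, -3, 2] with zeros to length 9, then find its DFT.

Original 4-point DFT: [-1, 2+1i, -7, 2-1i]
Zero-padded 9-point DFT provides frequency interpolation.

DFT_9([x, 0, ...]) = [-1, -1.7549+0.5796i, 0.9927+1.7733i, 2.0000-3.4641i, -5.2378-4.0024i, -5.2378+4.0024i, 2.0000+3.4641i, 0.9927-1.7733i, -1.7549-0.5796i]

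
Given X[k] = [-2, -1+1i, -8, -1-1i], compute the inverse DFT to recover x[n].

x[n] = (1/4) Σ(k=0 to 3) X[k] · e^(2πikn/4)

Computing each x[n]:
x[0] = -3
x[1] = 1
x[2] = -2
x[3] = 2

x = [-3, 1, -2, 2]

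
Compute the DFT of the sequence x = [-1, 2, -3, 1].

X[k] = Σ(n=0 to 3) x[n] · ω_4^(nk)
where ω_4 = e^(-2πi/4)

Computing each X[k]:
X[0] = -1
X[1] = 2-1i
X[2] = -7
X[3] = 2+1i

X = [-1, 2-1i, -7, 2+1i]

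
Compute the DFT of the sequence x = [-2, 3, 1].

X[k] = Σ(n=0 to 2) x[n] · ω_3^(nk)
where ω_3 = e^(-2πi/3)

Computing each X[k]:
X[0] = 2
X[1] = -4.0000-1.7321i
X[2] = -4.0000+1.7321i

X = [2, -4.0000-1.7321i, -4.0000+1.7321i]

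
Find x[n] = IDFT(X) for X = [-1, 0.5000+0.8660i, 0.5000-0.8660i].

x[n] = (1/3) Σ(k=0 to 2) X[k] · e^(2πikn/3)

Computing each x[n]:
x[0] = 0
x[1] = -1
x[2] = 0

x = [0, -1, 0]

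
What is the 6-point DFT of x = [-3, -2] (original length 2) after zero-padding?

Original 2-point DFT: [-5, -1]
Zero-padded 6-point DFT provides frequency interpolation.

DFT_6([x, 0, ...]) = [-5, -4.0000+1.7321i, -2.0000+1.7321i, -1, -2.0000-1.7321i, -4.0000-1.7321i]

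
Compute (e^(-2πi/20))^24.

Since ω_20^20 = 1, powers reduce modulo 20.
24 mod 20 = 4
So ω_20^24 = ω_20^4 = e^(-2πi·4/20)

ω_20^24 = ω_20^4 = 0.3090-0.9511i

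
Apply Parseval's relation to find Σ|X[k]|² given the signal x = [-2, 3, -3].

Parseval: Σ|x[n]|² = (1/N)Σ|X[k]|², so Σ|X[k]|² = N·Σ|x[n]|² = 3·22.0000

Σ|X[k]|² = N·Σ|x[n]|² = 3·22.0000 = 66.0000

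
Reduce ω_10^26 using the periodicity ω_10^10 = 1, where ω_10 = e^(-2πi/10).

Since ω_10^10 = 1, powers reduce modulo 10.
26 mod 10 = 6
So ω_10^26 = ω_10^6 = e^(-2πi·6/10)

ω_10^26 = ω_10^6 = -0.8090+0.5878i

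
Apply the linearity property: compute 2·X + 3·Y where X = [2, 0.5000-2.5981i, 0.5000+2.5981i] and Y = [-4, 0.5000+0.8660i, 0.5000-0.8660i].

By linearity: DFT(2x + 3y) = 2·DFT(x) + 3·DFT(y)
= 2·[2, 0.5000-2.5981i, 0.5000+2.5981i] + 3·[-4, 0.5000+0.8660i, 0.5000-0.8660i]

Computing element-wise:
Z[0] = 2·(2) + 3·(-4) = -8
Z[1] = 2·(0.5000-2.5981i) + 3·(0.5000+0.8660i) = 2.5000-2.5982i
Z[2] = 2·(0.5000+2.5981i) + 3·(0.5000-0.8660i) = 2.5000+2.5982i

DFT(2x + 3y) = 2·X + 3·Y = [-8, 2.5000-2.5982i, 2.5000+2.5982i]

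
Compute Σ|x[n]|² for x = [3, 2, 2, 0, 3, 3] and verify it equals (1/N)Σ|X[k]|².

Time domain:
Σ|x[n]|² = |3|² + |2|² + |2|² + |0|² + |3|² + |3|² = 35.0000

Frequency domain:
(1/6)Σ|X[k]|² = (1/6)(|13|² + |3.0000+1.7321i|² + |-2|² + |3|² + |-2|² + |3.0000-1.7321i|²) = (1/6)·210.0000 = 35.0000

Both sides agree, confirming Parseval's theorem.

Σ|x[n]|² = (1/N)Σ|X[k]|² = 35.0000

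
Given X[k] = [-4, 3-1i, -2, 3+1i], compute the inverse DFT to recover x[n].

x[n] = (1/4) Σ(k=0 to 3) X[k] · e^(2πikn/4)

Computing each x[n]:
x[0] = 0
x[1] = 0
x[2] = -3
x[3] = -1

x = [0, 0, -3, -1]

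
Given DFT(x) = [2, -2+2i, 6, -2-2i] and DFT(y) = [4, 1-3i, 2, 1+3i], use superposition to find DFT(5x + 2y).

By linearity: DFT(5x + 2y) = 5·DFT(x) + 2·DFT(y)
= 5·[2, -2+2i, 6, -2-2i] + 2·[4, 1-3i, 2, 1+3i]

Computing element-wise:
Z[0] = 5·(2) + 2·(4) = 18
Z[1] = 5·(-2+2i) + 2·(1-3i) = -8+4i
Z[2] = 5·(6) + 2·(2) = 34
Z[3] = 5·(-2-2i) + 2·(1+3i) = -8-4i

DFT(5x + 2y) = 5·X + 2·Y = [18, -8+4i, 34, -8-4i]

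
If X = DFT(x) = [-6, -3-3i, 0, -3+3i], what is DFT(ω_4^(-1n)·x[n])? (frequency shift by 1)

Modulation property: DFT(ω_4^(-1n)·x[n]) = X[(k-1) mod 4], so circularly shift X by 1 positions.

X[k-1] = [-3+3i, -6, -3-3i, 0]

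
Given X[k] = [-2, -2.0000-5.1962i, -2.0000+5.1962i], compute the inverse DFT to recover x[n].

x[n] = (1/3) Σ(k=0 to 2) X[k] · e^(2πikn/3)

Computing each x[n]:
x[0] = -2
x[1] = 3
x[2] = -3

x = [-2, 3, -3]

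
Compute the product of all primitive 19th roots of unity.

The primitive 19th roots of unity are ω_19^k for k coprime to 19: k ∈ {1, 2, 3, 4, 5, 6, 7, 8, 9, 10, 11, 12, 13, 14, 15, 16, 17, 18}
Their product equals the constant term of the cyclotomic polynomial Φ_19(x) up to sign.
For n ≥ 3, the product of all primitive nth roots of unity is 1. (For n=1 it is 1; for n=2 it is -1.)

1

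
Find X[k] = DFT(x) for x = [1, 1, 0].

X[k] = Σ(n=0 to 2) x[n] · ω_3^(nk)
where ω_3 = e^(-2πi/3)

Computing each X[k]:
X[0] = 2
X[1] = 0.5000-0.8660i
X[2] = 0.5000+0.8660i

X = [2, 0.5000-0.8660i, 0.5000+0.8660i]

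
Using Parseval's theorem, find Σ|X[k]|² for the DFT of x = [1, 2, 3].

Parseval: Σ|x[n]|² = (1/N)Σ|X[k]|², so Σ|X[k]|² = N·Σ|x[n]|² = 3·14.0000

Σ|X[k]|² = N·Σ|x[n]|² = 3·14.0000 = 42.0000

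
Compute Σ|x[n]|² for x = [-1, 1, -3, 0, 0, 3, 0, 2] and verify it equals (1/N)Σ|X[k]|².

Time domain:
Σ|x[n]|² = |-1|² + |1|² + |-3|² + |0|² + |0|² + |3|² + |0|² + |2|² = 24.0000

Frequency domain:
(1/8)Σ|X[k]|² = (1/8)(|2|² + |-1.0000+5.8284i|² + |2-2i|² + |-1.0000-0.1716i|² + |-10|² + |-1.0000+0.1716i|² + |2+2i|² + |-1.0000-5.8284i|²) = (1/8)·192.0000 = 24.0000

Both sides agree, confirming Parseval's theorem.

Σ|x[n]|² = (1/N)Σ|X[k]|² = 24.0000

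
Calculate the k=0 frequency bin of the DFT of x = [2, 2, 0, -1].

X[0] = Σ(n=0 to 3) x[n] · ω_4^0 = Σ x[n]
= (2) + (2) + (0) + (-1)

X[0] = 3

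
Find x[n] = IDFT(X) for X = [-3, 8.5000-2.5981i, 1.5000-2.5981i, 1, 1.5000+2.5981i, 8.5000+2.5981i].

x[n] = (1/6) Σ(k=0 to 5) X[k] · e^(2πikn/6)

Computing each x[n]:
x[0] = 3
x[1] = 2
x[2] = -2
x[3] = -3
x[4] = -2
x[5] = -1

x = [3, 2, -2, -3, -2, -1]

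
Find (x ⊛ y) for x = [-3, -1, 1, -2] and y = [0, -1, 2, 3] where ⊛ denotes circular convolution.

(x ⊛ y)[n] = Σ(m=0 to 3) x[m] · y[(n-m) mod 4]

Computing each output sample:
(x ⊛ y)[0] = 1
(x ⊛ y)[1] = 2
(x ⊛ y)[2] = -11
(x ⊛ y)[3] = -12

x ⊛ y = [1, 2, -11, -12]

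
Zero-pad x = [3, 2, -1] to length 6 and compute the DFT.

Original 3-point DFT: [4, 2.5000-2.5981i, 2.5000+2.5981i]
Zero-padded 6-point DFT provides frequency interpolation.

DFT_6([x, 0, ...]) = [4, 4.5000-0.8660i, 2.5000-2.5981i, 0, 2.5000+2.5981i, 4.5000+0.8660i]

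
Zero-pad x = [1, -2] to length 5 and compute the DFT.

Original 2-point DFT: [-1, 3]
Zero-padded 5-point DFT provides frequency interpolation.

DFT_5([x, 0, ...]) = [-1, 0.3820+1.9021i, 2.6180+1.1756i, 2.6180-1.1756i, 0.3820-1.9021i]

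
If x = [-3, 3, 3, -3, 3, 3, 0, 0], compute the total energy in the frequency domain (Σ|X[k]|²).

Parseval: Σ|x[n]|² = (1/N)Σ|X[k]|², so Σ|X[k]|² = N·Σ|x[n]|² = 8·54.0000

Σ|X[k]|² = N·Σ|x[n]|² = 8·54.0000 = 432.0000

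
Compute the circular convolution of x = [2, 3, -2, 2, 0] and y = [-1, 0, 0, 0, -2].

(x ⊛ y)[n] = Σ(m=0 to 4) x[m] · y[(n-m) mod 5]

Computing each output sample:
(x ⊛ y)[0] = -8
(x ⊛ y)[1] = 1
(x ⊛ y)[2] = -2
(x ⊛ y)[3] = -2
(x ⊛ y)[4] = -4

x ⊛ y = [-8, 1, -2, -2, -4]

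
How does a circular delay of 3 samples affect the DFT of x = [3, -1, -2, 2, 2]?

Time shift by 3: X_shifted[k] = ω_5^(3k) · X[k]
Shifted x = [-2, 2, 2, 3, -1]

DFT(x[n-3]) = [4, -5.7361-2.2654i, -1.2639-2.7144i, -1.2639+2.7144i, -5.7361+2.2654i]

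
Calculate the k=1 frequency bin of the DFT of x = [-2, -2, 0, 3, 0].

X[1] = Σ(n=0 to 4) x[n] · ω_5^(1n) where ω_5 = e^(-2πi/5)
= (-2)·ω_5^0 + (-2)·ω_5^1 + (0)·ω_5^2 + (3)·ω_5^3 + (0)·ω_5^4

X[1] = -5.0451+3.6655i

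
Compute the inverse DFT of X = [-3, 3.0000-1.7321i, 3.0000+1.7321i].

x[n] = (1/3) Σ(k=0 to 2) X[k] · e^(2πikn/3)

Computing each x[n]:
x[0] = 1
x[1] = -1
x[2] = -3

x = [1, -1, -3]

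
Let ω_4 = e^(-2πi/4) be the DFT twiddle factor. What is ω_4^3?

ω_4^3 = e^(-2πi·3/4)
= cos(-2π·3/4) + i·sin(-2π·3/4)
= cos(-6π/4) + i·sin(-6π/4)

ω_4^3 = cos(-6π/4) + i·sin(-6π/4) = 1i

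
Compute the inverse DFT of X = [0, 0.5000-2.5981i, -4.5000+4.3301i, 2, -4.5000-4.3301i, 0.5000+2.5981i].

x[n] = (1/6) Σ(k=0 to 5) X[k] · e^(2πikn/6)

Computing each x[n]:
x[0] = -1
x[1] = 0
x[2] = 3
x[3] = -2
x[4] = -1
x[5] = 1

x = [-1, 0, 3, -2, -1, 1]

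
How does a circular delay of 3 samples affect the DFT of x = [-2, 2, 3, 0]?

Time shift by 3: X_shifted[k] = ω_4^(3k) · X[k]
Shifted x = [2, 3, 0, -2]

DFT(x[n-3]) = [3, 2-5i, 1, 2+5i]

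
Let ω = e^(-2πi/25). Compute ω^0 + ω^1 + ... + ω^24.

Sum of all nth roots of unity equals 0 for n > 1 (geometric series with r ≠ 1).

0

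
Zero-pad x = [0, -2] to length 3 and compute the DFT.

Original 2-point DFT: [-2, 2]
Zero-padded 3-point DFT provides frequency interpolation.

DFT_3([x, 0, ...]) = [-2, 1.0000+1.7321i, 1.0000-1.7321i]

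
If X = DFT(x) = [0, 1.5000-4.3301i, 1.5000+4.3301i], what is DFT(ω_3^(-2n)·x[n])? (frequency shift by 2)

Modulation property: DFT(ω_3^(-2n)·x[n]) = X[(k-2) mod 3], so circularly shift X by 2 positions.

X[k-2] = [1.5000-4.3301i, 1.5000+4.3301i, 0]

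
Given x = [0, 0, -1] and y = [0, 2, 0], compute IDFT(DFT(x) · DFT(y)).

(x ⊛ y)[n] = Σ(m=0 to 2) x[m] · y[(n-m) mod 3]

Computing each output sample:
(x ⊛ y)[0] = -2
(x ⊛ y)[1] = 0
(x ⊛ y)[2] = 0

x ⊛ y = [-2, 0, 0]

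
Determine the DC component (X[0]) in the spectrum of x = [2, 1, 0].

X[0] = Σ(n=0 to 2) x[n] · ω_3^0 = Σ x[n]
= (2) + (1) + (0)

X[0] = 3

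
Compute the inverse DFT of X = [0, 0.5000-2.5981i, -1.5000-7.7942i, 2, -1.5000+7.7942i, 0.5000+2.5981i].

x[n] = (1/6) Σ(k=0 to 5) X[k] · e^(2πikn/6)

Computing each x[n]:
x[0] = 0
x[1] = 3
x[2] = -1
x[3] = -1
x[4] = 2
x[5] = -3

x = [0, 3, -1, -1, 2, -3]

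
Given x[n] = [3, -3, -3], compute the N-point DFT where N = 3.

X[k] = Σ(n=0 to 2) x[n] · ω_3^(nk)
where ω_3 = e^(-2πi/3)

Computing each X[k]:
X[0] = -3
X[1] = 6
X[2] = 6

X = [-3, 6, 6]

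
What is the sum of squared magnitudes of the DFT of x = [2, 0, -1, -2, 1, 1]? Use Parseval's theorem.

Parseval: Σ|x[n]|² = (1/N)Σ|X[k]|², so Σ|X[k]|² = N·Σ|x[n]|² = 6·11.0000

Σ|X[k]|² = N·Σ|x[n]|² = 6·11.0000 = 66.0000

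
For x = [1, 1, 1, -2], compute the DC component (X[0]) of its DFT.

X[0] = Σ(n=0 to 3) x[n] · ω_4^0 = Σ x[n]
= (1) + (1) + (1) + (-2)

X[0] = 1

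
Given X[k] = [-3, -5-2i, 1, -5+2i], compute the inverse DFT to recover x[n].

x[n] = (1/4) Σ(k=0 to 3) X[k] · e^(2πikn/4)

Computing each x[n]:
x[0] = -3
x[1] = 0
x[2] = 2
x[3] = -2

x = [-3, 0, 2, -2]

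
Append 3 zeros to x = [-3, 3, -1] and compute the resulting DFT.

Original 3-point DFT: [-1, -4.0000-3.4641i, -4.0000+3.4641i]
Zero-padded 6-point DFT provides frequency interpolation.

DFT_6([x, 0, ...]) = [-1, -1.0000-1.7321i, -4.0000-3.4641i, -7, -4.0000+3.4641i, -1.0000+1.7321i]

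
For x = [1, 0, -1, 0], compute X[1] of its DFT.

X[1] = Σ(n=0 to 3) x[n] · ω_4^(1n) where ω_4 = e^(-2πi/4)
= (1)·ω_4^0 + (0)·ω_4^1 + (-1)·ω_4^2 + (0)·ω_4^3

X[1] = 2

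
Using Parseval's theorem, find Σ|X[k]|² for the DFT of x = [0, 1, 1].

Parseval: Σ|x[n]|² = (1/N)Σ|X[k]|², so Σ|X[k]|² = N·Σ|x[n]|² = 3·2.0000

Σ|X[k]|² = N·Σ|x[n]|² = 3·2.0000 = 6.0000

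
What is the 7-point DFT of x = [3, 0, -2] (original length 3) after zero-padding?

Original 3-point DFT: [1, 4.0000-1.7321i, 4.0000+1.7321i]
Zero-padded 7-point DFT provides frequency interpolation.

DFT_7([x, 0, ...]) = [1, 3.4450+1.9499i, 4.8019-0.8678i, 1.7530-1.5637i, 1.7530+1.5637i, 4.8019+0.8678i, 3.4450-1.9499i]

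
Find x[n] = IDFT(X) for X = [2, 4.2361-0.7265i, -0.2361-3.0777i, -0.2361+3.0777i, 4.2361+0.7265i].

x[n] = (1/5) Σ(k=0 to 4) X[k] · e^(2πikn/5)

Computing each x[n]:
x[0] = 2
x[1] = 2
x[2] = -2
x[3] = 0
x[4] = 0

x = [2, 2, -2, 0, 0]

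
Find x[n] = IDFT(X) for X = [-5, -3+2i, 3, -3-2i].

x[n] = (1/4) Σ(k=0 to 3) X[k] · e^(2πikn/4)

Computing each x[n]:
x[0] = -2
x[1] = -3
x[2] = 1
x[3] = -1

x = [-2, -3, 1, -1]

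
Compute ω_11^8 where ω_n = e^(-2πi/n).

ω_11^8 = e^(-2πi·8/11)
= cos(-2π·8/11) + i·sin(-2π·8/11)
= cos(-16π/11) + i·sin(-16π/11)

ω_11^8 = cos(-16π/11) + i·sin(-16π/11) = -0.1423+0.9898i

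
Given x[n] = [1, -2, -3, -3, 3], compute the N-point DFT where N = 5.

X[k] = Σ(n=0 to 4) x[n] · ω_5^(nk)
where ω_5 = e^(-2πi/5)

Computing each X[k]:
X[0] = -4
X[1] = 6.1631+4.7553i
X[2] = -1.6631+2.9389i
X[3] = -1.6631-2.9389i
X[4] = 6.1631-4.7553i

X = [-4, 6.1631+4.7553i, -1.6631+2.9389i, -1.6631-2.9389i, 6.1631-4.7553i]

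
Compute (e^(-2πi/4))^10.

Since ω_4^4 = 1, powers reduce modulo 4.
10 mod 4 = 2
So ω_4^10 = ω_4^2 = e^(-2πi·2/4)

ω_4^10 = ω_4^2 = -1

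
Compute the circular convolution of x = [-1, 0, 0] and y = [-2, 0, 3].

(x ⊛ y)[n] = Σ(m=0 to 2) x[m] · y[(n-m) mod 3]

Computing each output sample:
(x ⊛ y)[0] = 2
(x ⊛ y)[1] = 0
(x ⊛ y)[2] = -3

x ⊛ y = [2, 0, -3]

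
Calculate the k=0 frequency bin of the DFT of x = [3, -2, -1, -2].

X[0] = Σ(n=0 to 3) x[n] · ω_4^0 = Σ x[n]
= (3) + (-2) + (-1) + (-2)

X[0] = -2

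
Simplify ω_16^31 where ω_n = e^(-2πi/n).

Since ω_16^16 = 1, powers reduce modulo 16.
31 mod 16 = 15
So ω_16^31 = ω_16^15 = e^(-2πi·15/16)

ω_16^31 = ω_16^15 = 0.9239+0.3827i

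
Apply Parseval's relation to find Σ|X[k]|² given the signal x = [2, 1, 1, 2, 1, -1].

Parseval: Σ|x[n]|² = (1/N)Σ|X[k]|², so Σ|X[k]|² = N·Σ|x[n]|² = 6·12.0000

Σ|X[k]|² = N·Σ|x[n]|² = 6·12.0000 = 72.0000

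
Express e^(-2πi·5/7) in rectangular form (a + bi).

ω_7^5 = e^(-2πi·5/7)
= cos(-2π·5/7) + i·sin(-2π·5/7)
= cos(-10π/7) + i·sin(-10π/7)

ω_7^5 = cos(-10π/7) + i·sin(-10π/7) = -0.2225+0.9749i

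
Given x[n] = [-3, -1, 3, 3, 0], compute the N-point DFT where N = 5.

X[k] = Σ(n=0 to 4) x[n] · ω_5^(nk)
where ω_5 = e^(-2πi/5)

Computing each X[k]:
X[0] = 2
X[1] = -8.1631+0.9511i
X[2] = -0.3369+0.5878i
X[3] = -0.3369-0.5878i
X[4] = -8.1631-0.9511i

X = [2, -8.1631+0.9511i, -0.3369+0.5878i, -0.3369-0.5878i, -8.1631-0.9511i]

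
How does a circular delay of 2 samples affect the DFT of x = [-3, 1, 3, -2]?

Time shift by 2: X_shifted[k] = ω_4^(2k) · X[k]
Shifted x = [3, -2, -3, 1]

DFT(x[n-2]) = [-1, 6+3i, 1, 6-3i]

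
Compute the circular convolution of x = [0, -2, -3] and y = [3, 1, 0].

(x ⊛ y)[n] = Σ(m=0 to 2) x[m] · y[(n-m) mod 3]

Computing each output sample:
(x ⊛ y)[0] = -3
(x ⊛ y)[1] = -6
(x ⊛ y)[2] = -11

x ⊛ y = [-3, -6, -11]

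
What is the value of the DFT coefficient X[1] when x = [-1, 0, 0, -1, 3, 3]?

X[1] = Σ(n=0 to 5) x[n] · ω_6^(1n) where ω_6 = e^(-2πi/6)
= (-1)·ω_6^0 + (0)·ω_6^1 + (0)·ω_6^2 + (-1)·ω_6^3 + (3)·ω_6^4 + (3)·ω_6^5

X[1] = 5.1962i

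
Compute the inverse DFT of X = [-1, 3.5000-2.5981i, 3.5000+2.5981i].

x[n] = (1/3) Σ(k=0 to 2) X[k] · e^(2πikn/3)

Computing each x[n]:
x[0] = 2
x[1] = 0
x[2] = -3

x = [2, 0, -3]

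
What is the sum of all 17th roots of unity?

Sum of all nth roots of unity equals 0 for n > 1 (geometric series with r ≠ 1).

0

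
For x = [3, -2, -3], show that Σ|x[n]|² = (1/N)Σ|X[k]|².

Time domain:
Σ|x[n]|² = |3|² + |-2|² + |-3|² = 22.0000

Frequency domain:
(1/3)Σ|X[k]|² = (1/3)(|-2|² + |5.5000-0.8660i|² + |5.5000+0.8660i|²) = (1/3)·66.0000 = 22.0000

Both sides agree, confirming Parseval's theorem.

Σ|x[n]|² = (1/N)Σ|X[k]|² = 22.0000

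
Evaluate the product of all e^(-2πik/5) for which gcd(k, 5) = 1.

The primitive 5th roots of unity are ω_5^k for k coprime to 5: k ∈ {1, 2, 3, 4}
Their product equals the constant term of the cyclotomic polynomial Φ_5(x) up to sign.
For n ≥ 3, the product of all primitive nth roots of unity is 1. (For n=1 it is 1; for n=2 it is -1.)

1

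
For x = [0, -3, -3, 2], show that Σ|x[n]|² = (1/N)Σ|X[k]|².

Time domain:
Σ|x[n]|² = |0|² + |-3|² + |-3|² + |2|² = 22.0000

Frequency domain:
(1/4)Σ|X[k]|² = (1/4)(|-4|² + |3+5i|² + |-2|² + |3-5i|²) = (1/4)·88.0000 = 22.0000

Both sides agree, confirming Parseval's theorem.

Σ|x[n]|² = (1/N)Σ|X[k]|² = 22.0000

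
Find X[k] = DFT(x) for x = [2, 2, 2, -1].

X[k] = Σ(n=0 to 3) x[n] · ω_4^(nk)
where ω_4 = e^(-2πi/4)

Computing each X[k]:
X[0] = 5
X[1] = -3i
X[2] = 3
X[3] = 3i

X = [5, -3i, 3, 3i]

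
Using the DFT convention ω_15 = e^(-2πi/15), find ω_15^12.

ω_15^12 = e^(-2πi·12/15)
= cos(-2π·12/15) + i·sin(-2π·12/15)
= cos(-24π/15) + i·sin(-24π/15)

ω_15^12 = cos(-24π/15) + i·sin(-24π/15) = 0.3090+0.9511i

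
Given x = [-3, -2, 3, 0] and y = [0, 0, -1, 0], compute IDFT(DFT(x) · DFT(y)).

(x ⊛ y)[n] = Σ(m=0 to 3) x[m] · y[(n-m) mod 4]

Computing each output sample:
(x ⊛ y)[0] = -3
(x ⊛ y)[1] = 0
(x ⊛ y)[2] = 3
(x ⊛ y)[3] = 2

x ⊛ y = [-3, 0, 3, 2]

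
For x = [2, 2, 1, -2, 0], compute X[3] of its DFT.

X[3] = Σ(n=0 to 4) x[n] · ω_5^(3n) where ω_5 = e^(-2πi/5)
= (2)·ω_5^0 + (2)·ω_5^3 + (1)·ω_5^6 + (-2)·ω_5^9 + (0)·ω_5^12

X[3] = 0.0729-1.6776i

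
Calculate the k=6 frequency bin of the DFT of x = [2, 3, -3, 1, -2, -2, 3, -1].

X[6] = Σ(n=0 to 7) x[n] · ω_8^(6n) where ω_8 = e^(-2πi/8)
= (2)·ω_8^0 + (3)·ω_8^6 + (-3)·ω_8^12 + (1)·ω_8^18 + (-2)·ω_8^24 + (-2)·ω_8^30 + (3)·ω_8^36 + (-1)·ω_8^42

X[6] = 1i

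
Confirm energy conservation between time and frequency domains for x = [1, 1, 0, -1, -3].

Time domain:
Σ|x[n]|² = |1|² + |1|² + |0|² + |-1|² + |-3|² = 12.0000

Frequency domain:
(1/5)Σ|X[k]|² = (1/5)(|-2|² + |1.1910-4.3920i|² + |2.3090-1.4001i|² + |2.3090+1.4001i|² + |1.1910+4.3920i|²) = (1/5)·60.0000 = 12.0000

Both sides agree, confirming Parseval's theorem.

Σ|x[n]|² = (1/N)Σ|X[k]|² = 12.0000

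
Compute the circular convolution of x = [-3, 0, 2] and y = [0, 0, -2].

(x ⊛ y)[n] = Σ(m=0 to 2) x[m] · y[(n-m) mod 3]

Computing each output sample:
(x ⊛ y)[0] = 0
(x ⊛ y)[1] = -4
(x ⊛ y)[2] = 6

x ⊛ y = [0, -4, 6]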